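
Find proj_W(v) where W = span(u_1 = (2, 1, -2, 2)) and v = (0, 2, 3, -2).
proj_W(v) = (-16/13, -8/13, 16/13, -16/13)

Set up U = [u_1 | ... | u_1] ∈ R^(4×1). The projector onto W = col(U) is P = U (U^T U)^(-1) U^T.
Compute U^T U =
  [13],
and U^T v = (-8).
Solve U^T U · c = U^T v for the coefficients: c = (-8/13). The projection is proj_W(v) = U c.
Check: (v - proj_W(v)) · u_1 = 0  (should be 0).
Result: proj_W(v) = (-16/13, -8/13, 16/13, -16/13).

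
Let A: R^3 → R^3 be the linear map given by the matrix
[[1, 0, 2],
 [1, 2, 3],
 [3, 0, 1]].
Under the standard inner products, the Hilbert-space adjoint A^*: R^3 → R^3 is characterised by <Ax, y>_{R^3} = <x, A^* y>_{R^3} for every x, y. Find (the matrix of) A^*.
A^* = A^T =
[[1, 1, 3],
 [0, 2, 0],
 [2, 3, 1]]

For real matrices with standard dot products, the defining identity <Ax, y> = <x, A^* y> gives (Ax)^T y = x^T (A^*) y, i.e. x^T A^T y = x^T (A^*) y. Since this holds for all x, y, we must have A^* = A^T. Therefore
A^* =
[[1, 1, 3],
 [0, 2, 0],
 [2, 3, 1]].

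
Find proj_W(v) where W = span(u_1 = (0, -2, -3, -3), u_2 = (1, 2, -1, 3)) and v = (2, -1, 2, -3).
proj_W(v) = (-96/115, -157/115, 297/230, -471/230)

Set up U = [u_1 | ... | u_2] ∈ R^(4×2). The projector onto W = col(U) is P = U (U^T U)^(-1) U^T.
Compute U^T U =
  [22, -10]
  [-10, 15],
and U^T v = (5, -11).
Solve U^T U · c = U^T v for the coefficients: c = (-7/46, -96/115). The projection is proj_W(v) = U c.
Check: (v - proj_W(v)) · u_1 = 0  (should be 0).
Check: (v - proj_W(v)) · u_2 = 0  (should be 0).
Result: proj_W(v) = (-96/115, -157/115, 297/230, -471/230).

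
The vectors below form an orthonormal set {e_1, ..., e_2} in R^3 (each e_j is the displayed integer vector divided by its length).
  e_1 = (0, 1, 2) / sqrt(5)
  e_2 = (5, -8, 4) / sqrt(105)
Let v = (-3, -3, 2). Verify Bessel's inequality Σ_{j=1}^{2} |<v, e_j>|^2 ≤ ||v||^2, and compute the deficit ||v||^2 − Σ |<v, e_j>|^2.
Σ |<v, e_j>|^2 = 62/21; ||v||^2 = 22; deficit = 400/21

Write each e_j = u_j / sqrt(<u_j, u_j>) where u_j is the displayed integer vector. Then <v, e_j> = <v, u_j> / sqrt(<u_j, u_j>), so |<v, e_j>|^2 = <v, u_j>^2 / <u_j, u_j>.
Coefficients: <v, e_1> = 1/sqrt(5), <v, e_2> = 17/sqrt(105).
Square and sum: Σ |<v, e_j>|^2 = 62/21.
Compute ||v||^2 = v·v = 22.
Deficit = 22 − 62/21 = 400/21 ≥ 0, confirming Bessel's inequality. (The deficit equals ||v − Σ <v,e_j> e_j||^2, the squared distance from v to span{e_j}.)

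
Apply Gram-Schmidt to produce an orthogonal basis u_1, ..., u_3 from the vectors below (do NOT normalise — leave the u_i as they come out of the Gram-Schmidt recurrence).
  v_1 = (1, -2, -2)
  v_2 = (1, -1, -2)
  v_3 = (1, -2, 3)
Orthogonal basis:
  u_1 = (1, -2, -2)
  u_2 = (2/9, 5/9, -4/9)
  u_3 = (2, 0, 1)

Apply the Gram-Schmidt recurrence
  u_1 = v_1
  u_i = v_i − Σ_{j<i} ((v_i · u_j) / (u_j · u_j)) · u_j.

Step by step this gives:
  u_1 = (1, -2, -2)
  u_2 = (2/9, 5/9, -4/9)
  u_3 = (2, 0, 1)

Orthogonality check:
  u_2 · u_1 = 0 (should be 0)
  u_3 · u_1 = 0 (should be 0)
  u_3 · u_2 = 0 (should be 0)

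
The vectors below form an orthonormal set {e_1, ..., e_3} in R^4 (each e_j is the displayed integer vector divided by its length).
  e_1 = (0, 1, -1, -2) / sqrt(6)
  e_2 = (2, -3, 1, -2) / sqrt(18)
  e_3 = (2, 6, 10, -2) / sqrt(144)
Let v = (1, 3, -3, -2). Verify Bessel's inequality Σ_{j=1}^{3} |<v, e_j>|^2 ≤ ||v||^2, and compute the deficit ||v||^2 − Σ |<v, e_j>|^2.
Σ |<v, e_j>|^2 = 227/12; ||v||^2 = 23; deficit = 49/12

Write each e_j = u_j / sqrt(<u_j, u_j>) where u_j is the displayed integer vector. Then <v, e_j> = <v, u_j> / sqrt(<u_j, u_j>), so |<v, e_j>|^2 = <v, u_j>^2 / <u_j, u_j>.
Coefficients: <v, e_1> = 10/sqrt(6), <v, e_2> = -6/sqrt(18), <v, e_3> = -6/sqrt(144).
Square and sum: Σ |<v, e_j>|^2 = 227/12.
Compute ||v||^2 = v·v = 23.
Deficit = 23 − 227/12 = 49/12 ≥ 0, confirming Bessel's inequality. (The deficit equals ||v − Σ <v,e_j> e_j||^2, the squared distance from v to span{e_j}.)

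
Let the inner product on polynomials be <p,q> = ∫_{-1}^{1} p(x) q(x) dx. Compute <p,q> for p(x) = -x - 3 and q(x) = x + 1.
<p,q> = -20/3

Expand the product: p(x)·q(x) = -x^2 - 4*x - 3.
∫_{-1}^{1} of each monomial x^k gives [2/(k+1) if k even, 0 if k odd]. Integrating term-by-term (or equivalently evaluating the antiderivative F(x) = -x^3/3 - 2*x^2 - 3*x at the endpoints):
  F(1) − F(−1) = -16/3 − (4/3) = -20/3.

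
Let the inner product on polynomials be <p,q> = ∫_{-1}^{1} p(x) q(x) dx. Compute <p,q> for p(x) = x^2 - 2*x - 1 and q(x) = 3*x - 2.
<p,q> = -4/3

Expand the product: p(x)·q(x) = 3*x^3 - 8*x^2 + x + 2.
∫_{-1}^{1} of each monomial x^k gives [2/(k+1) if k even, 0 if k odd]. Integrating term-by-term (or equivalently evaluating the antiderivative F(x) = 3*x^4/4 - 8*x^3/3 + x^2/2 + 2*x at the endpoints):
  F(1) − F(−1) = 7/12 − (23/12) = -4/3.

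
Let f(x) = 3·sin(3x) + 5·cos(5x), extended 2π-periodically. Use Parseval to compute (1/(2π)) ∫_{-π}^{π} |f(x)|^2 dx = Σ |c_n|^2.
Σ |c_n|^2 = 17

Expand |f|^2 and use orthogonality of {sin(nx), cos(mx)} on [-π, π]:
  ∫_{-π}^{π} sin(nx)^2 dx = π, ∫ cos(mx)^2 dx = π, and cross terms integrate to 0.
So ∫_{-π}^{π} f(x)^2 dx = 3^2 · π + 5^2 · π = (9 + 25)π.
Divide by 2π: (9 + 25)/2 = 17.
By Parseval, this equals Σ |c_n|^2.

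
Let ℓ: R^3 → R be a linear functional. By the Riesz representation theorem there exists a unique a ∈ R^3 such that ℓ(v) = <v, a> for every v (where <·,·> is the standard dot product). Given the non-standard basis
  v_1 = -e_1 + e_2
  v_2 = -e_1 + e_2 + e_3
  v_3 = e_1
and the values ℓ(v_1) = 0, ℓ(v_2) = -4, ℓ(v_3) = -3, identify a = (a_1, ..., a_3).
a = (-3, -3, -4)

Write a = (a_1, ..., a_3) in the standard basis. For each basis vector v_i, ℓ(v_i) = <v_i, a> is a linear equation in the a_j's. Collect the n equations into a matrix system V a = ℓ, where row i of V is v_i (expressed in the standard basis). Since V is invertible (lower-triangular with 1s on the diagonal, up to permutation), solve by back-substitution:
  V =
[[-1, 1, 0],
 [-1, 1, 1],
 [1, 0, 0]]
  V a = (0, -4, -3)
Solving gives a = (-3, -3, -4).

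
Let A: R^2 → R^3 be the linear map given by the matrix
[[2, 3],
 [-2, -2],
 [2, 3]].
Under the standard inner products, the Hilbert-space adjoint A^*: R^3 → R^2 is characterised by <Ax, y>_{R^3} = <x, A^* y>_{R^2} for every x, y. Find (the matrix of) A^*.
A^* = A^T =
[[2, -2, 2],
 [3, -2, 3]]

For real matrices with standard dot products, the defining identity <Ax, y> = <x, A^* y> gives (Ax)^T y = x^T (A^*) y, i.e. x^T A^T y = x^T (A^*) y. Since this holds for all x, y, we must have A^* = A^T. Therefore
A^* =
[[2, -2, 2],
 [3, -2, 3]].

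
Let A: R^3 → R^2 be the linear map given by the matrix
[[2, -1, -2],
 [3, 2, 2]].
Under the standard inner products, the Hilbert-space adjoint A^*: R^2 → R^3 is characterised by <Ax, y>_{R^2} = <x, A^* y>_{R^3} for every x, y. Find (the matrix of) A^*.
A^* = A^T =
[[2, 3],
 [-1, 2],
 [-2, 2]]

For real matrices with standard dot products, the defining identity <Ax, y> = <x, A^* y> gives (Ax)^T y = x^T (A^*) y, i.e. x^T A^T y = x^T (A^*) y. Since this holds for all x, y, we must have A^* = A^T. Therefore
A^* =
[[2, 3],
 [-1, 2],
 [-2, 2]].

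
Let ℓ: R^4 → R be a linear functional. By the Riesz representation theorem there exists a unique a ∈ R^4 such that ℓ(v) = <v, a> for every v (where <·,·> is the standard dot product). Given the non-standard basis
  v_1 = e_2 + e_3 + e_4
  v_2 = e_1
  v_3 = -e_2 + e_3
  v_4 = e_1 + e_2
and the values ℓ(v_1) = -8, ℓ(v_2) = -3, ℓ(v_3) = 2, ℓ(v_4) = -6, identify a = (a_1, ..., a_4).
a = (-3, -3, -1, -4)

Write a = (a_1, ..., a_4) in the standard basis. For each basis vector v_i, ℓ(v_i) = <v_i, a> is a linear equation in the a_j's. Collect the n equations into a matrix system V a = ℓ, where row i of V is v_i (expressed in the standard basis). Since V is invertible (lower-triangular with 1s on the diagonal, up to permutation), solve by back-substitution:
  V =
[[0, 1, 1, 1],
 [1, 0, 0, 0],
 [0, -1, 1, 0],
 [1, 1, 0, 0]]
  V a = (-8, -3, 2, -6)
Solving gives a = (-3, -3, -1, -4).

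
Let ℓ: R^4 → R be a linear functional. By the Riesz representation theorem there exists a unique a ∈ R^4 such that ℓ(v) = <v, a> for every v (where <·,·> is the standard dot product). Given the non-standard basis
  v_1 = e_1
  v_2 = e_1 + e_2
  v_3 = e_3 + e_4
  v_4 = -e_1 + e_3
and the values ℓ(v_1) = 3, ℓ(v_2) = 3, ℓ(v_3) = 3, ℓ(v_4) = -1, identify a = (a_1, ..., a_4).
a = (3, 0, 2, 1)

Write a = (a_1, ..., a_4) in the standard basis. For each basis vector v_i, ℓ(v_i) = <v_i, a> is a linear equation in the a_j's. Collect the n equations into a matrix system V a = ℓ, where row i of V is v_i (expressed in the standard basis). Since V is invertible (lower-triangular with 1s on the diagonal, up to permutation), solve by back-substitution:
  V =
[[1, 0, 0, 0],
 [1, 1, 0, 0],
 [0, 0, 1, 1],
 [-1, 0, 1, 0]]
  V a = (3, 3, 3, -1)
Solving gives a = (3, 0, 2, 1).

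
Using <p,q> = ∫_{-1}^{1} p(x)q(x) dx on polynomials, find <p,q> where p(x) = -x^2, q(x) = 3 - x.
<p,q> = -2

Expand the product: p(x)·q(x) = x^3 - 3*x^2.
∫_{-1}^{1} of each monomial x^k gives [2/(k+1) if k even, 0 if k odd]. Integrating term-by-term (or equivalently evaluating the antiderivative F(x) = x^4/4 - x^3 at the endpoints):
  F(1) − F(−1) = -3/4 − (5/4) = -2.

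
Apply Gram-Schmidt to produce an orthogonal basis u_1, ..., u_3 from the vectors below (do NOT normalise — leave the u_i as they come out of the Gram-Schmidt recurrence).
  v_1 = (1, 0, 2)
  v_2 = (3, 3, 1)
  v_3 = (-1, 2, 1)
Orthogonal basis:
  u_1 = (1, 0, 2)
  u_2 = (2, 3, -1)
  u_3 = (-57/35, 19/14, 57/70)

Apply the Gram-Schmidt recurrence
  u_1 = v_1
  u_i = v_i − Σ_{j<i} ((v_i · u_j) / (u_j · u_j)) · u_j.

Step by step this gives:
  u_1 = (1, 0, 2)
  u_2 = (2, 3, -1)
  u_3 = (-57/35, 19/14, 57/70)

Orthogonality check:
  u_2 · u_1 = 0 (should be 0)
  u_3 · u_1 = 0 (should be 0)
  u_3 · u_2 = 0 (should be 0)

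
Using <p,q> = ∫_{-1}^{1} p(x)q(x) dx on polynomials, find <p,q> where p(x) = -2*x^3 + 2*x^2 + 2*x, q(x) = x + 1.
<p,q> = 28/15

Expand the product: p(x)·q(x) = -2*x^4 + 4*x^2 + 2*x.
∫_{-1}^{1} of each monomial x^k gives [2/(k+1) if k even, 0 if k odd]. Integrating term-by-term (or equivalently evaluating the antiderivative F(x) = -2*x^5/5 + 4*x^3/3 + x^2 at the endpoints):
  F(1) − F(−1) = 29/15 − (1/15) = 28/15.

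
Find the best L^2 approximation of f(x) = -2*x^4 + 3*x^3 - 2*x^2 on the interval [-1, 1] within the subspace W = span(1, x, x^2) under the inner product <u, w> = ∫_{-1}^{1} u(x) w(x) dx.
g(x) = -26*x^2/7 + 9*x/5 + 6/35

The best approximation g ∈ W is the orthogonal projection of f onto W. Writing g = a_0 + a_1 x + a_2 x^2, the coefficients solve the normal equations G · a = b where
  G_{ij} = <φ_i, φ_j> and b_i = <f, φ_i>, with φ_0 = 1, φ_1 = x, φ_2 = x^2.
G =
  [2, 0, 2/3]
  [0, 2/3, 0]
  [2/3, 0, 2/5],
b = (-32/15, 6/5, -48/35).
Solving gives a_0 = 6/35, a_1 = 9/5, a_2 = -26/7, so
  g(x) = -26*x^2/7 + 9*x/5 + 6/35.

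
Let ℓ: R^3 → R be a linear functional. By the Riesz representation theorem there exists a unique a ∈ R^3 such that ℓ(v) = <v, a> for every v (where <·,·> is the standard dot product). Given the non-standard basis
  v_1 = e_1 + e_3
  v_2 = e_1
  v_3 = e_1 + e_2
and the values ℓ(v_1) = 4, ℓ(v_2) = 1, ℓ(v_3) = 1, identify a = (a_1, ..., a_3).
a = (1, 0, 3)

Write a = (a_1, ..., a_3) in the standard basis. For each basis vector v_i, ℓ(v_i) = <v_i, a> is a linear equation in the a_j's. Collect the n equations into a matrix system V a = ℓ, where row i of V is v_i (expressed in the standard basis). Since V is invertible (lower-triangular with 1s on the diagonal, up to permutation), solve by back-substitution:
  V =
[[1, 0, 1],
 [1, 0, 0],
 [1, 1, 0]]
  V a = (4, 1, 1)
Solving gives a = (1, 0, 3).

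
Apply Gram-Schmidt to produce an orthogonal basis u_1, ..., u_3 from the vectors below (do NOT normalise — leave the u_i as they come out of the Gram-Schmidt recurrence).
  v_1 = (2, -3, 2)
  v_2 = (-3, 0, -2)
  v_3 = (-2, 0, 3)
Orthogonal basis:
  u_1 = (2, -3, 2)
  u_2 = (-31/17, -30/17, -14/17)
  u_3 = (-234/121, 78/121, 351/121)

Apply the Gram-Schmidt recurrence
  u_1 = v_1
  u_i = v_i − Σ_{j<i} ((v_i · u_j) / (u_j · u_j)) · u_j.

Step by step this gives:
  u_1 = (2, -3, 2)
  u_2 = (-31/17, -30/17, -14/17)
  u_3 = (-234/121, 78/121, 351/121)

Orthogonality check:
  u_2 · u_1 = 0 (should be 0)
  u_3 · u_1 = 0 (should be 0)
  u_3 · u_2 = 0 (should be 0)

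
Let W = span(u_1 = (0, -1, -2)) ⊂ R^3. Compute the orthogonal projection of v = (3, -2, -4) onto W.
proj_W(v) = (0, -2, -4)

Set up U = [u_1 | ... | u_1] ∈ R^(3×1). The projector onto W = col(U) is P = U (U^T U)^(-1) U^T.
Compute U^T U =
  [5],
and U^T v = (10).
Solve U^T U · c = U^T v for the coefficients: c = (2). The projection is proj_W(v) = U c.
Check: (v - proj_W(v)) · u_1 = 0  (should be 0).
Result: proj_W(v) = (0, -2, -4).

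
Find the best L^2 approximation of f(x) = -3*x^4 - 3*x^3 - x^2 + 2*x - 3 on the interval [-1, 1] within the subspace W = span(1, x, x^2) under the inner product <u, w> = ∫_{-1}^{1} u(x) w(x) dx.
g(x) = -25*x^2/7 + x/5 - 96/35

The best approximation g ∈ W is the orthogonal projection of f onto W. Writing g = a_0 + a_1 x + a_2 x^2, the coefficients solve the normal equations G · a = b where
  G_{ij} = <φ_i, φ_j> and b_i = <f, φ_i>, with φ_0 = 1, φ_1 = x, φ_2 = x^2.
G =
  [2, 0, 2/3]
  [0, 2/3, 0]
  [2/3, 0, 2/5],
b = (-118/15, 2/15, -114/35).
Solving gives a_0 = -96/35, a_1 = 1/5, a_2 = -25/7, so
  g(x) = -25*x^2/7 + x/5 - 96/35.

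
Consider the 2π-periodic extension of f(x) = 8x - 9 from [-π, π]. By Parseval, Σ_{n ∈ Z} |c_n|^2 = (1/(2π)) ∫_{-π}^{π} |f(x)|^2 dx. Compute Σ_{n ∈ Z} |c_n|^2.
Σ |c_n|^2 = 64π^2/3 + 81

Expand and integrate term by term over [-π, π]:
  ∫ (8x)^2 dx = 64·(2π^3/3); ∫ 2·8·(-9)·x dx = 0 (odd integrand); ∫ (-9)^2 dx = 81·2π.
So (1/(2π)) ∫_{-π}^{π} (8x - 9)^2 dx = 64π^2/3 + 81 = 64π^2/3 + 81.
Parseval ⇒ Σ |c_n|^2 = 64π^2/3 + 81.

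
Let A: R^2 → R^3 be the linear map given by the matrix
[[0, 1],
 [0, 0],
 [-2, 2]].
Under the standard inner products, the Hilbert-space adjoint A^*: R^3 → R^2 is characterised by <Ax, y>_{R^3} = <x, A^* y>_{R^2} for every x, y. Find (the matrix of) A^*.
A^* = A^T =
[[0, 0, -2],
 [1, 0, 2]]

For real matrices with standard dot products, the defining identity <Ax, y> = <x, A^* y> gives (Ax)^T y = x^T (A^*) y, i.e. x^T A^T y = x^T (A^*) y. Since this holds for all x, y, we must have A^* = A^T. Therefore
A^* =
[[0, 0, -2],
 [1, 0, 2]].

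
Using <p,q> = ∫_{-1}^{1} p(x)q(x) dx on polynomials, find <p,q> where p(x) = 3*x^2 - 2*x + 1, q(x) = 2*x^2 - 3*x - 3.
<p,q> = -64/15

Expand the product: p(x)·q(x) = 6*x^4 - 13*x^3 - x^2 + 3*x - 3.
∫_{-1}^{1} of each monomial x^k gives [2/(k+1) if k even, 0 if k odd]. Integrating term-by-term (or equivalently evaluating the antiderivative F(x) = 6*x^5/5 - 13*x^4/4 - x^3/3 + 3*x^2/2 - 3*x at the endpoints):
  F(1) − F(−1) = -233/60 − (23/60) = -64/15.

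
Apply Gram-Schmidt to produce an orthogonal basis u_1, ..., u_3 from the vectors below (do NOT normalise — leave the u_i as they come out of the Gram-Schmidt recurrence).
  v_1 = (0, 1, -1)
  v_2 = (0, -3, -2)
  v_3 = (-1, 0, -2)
Orthogonal basis:
  u_1 = (0, 1, -1)
  u_2 = (0, -5/2, -5/2)
  u_3 = (-1, 0, 0)

Apply the Gram-Schmidt recurrence
  u_1 = v_1
  u_i = v_i − Σ_{j<i} ((v_i · u_j) / (u_j · u_j)) · u_j.

Step by step this gives:
  u_1 = (0, 1, -1)
  u_2 = (0, -5/2, -5/2)
  u_3 = (-1, 0, 0)

Orthogonality check:
  u_2 · u_1 = 0 (should be 0)
  u_3 · u_1 = 0 (should be 0)
  u_3 · u_2 = 0 (should be 0)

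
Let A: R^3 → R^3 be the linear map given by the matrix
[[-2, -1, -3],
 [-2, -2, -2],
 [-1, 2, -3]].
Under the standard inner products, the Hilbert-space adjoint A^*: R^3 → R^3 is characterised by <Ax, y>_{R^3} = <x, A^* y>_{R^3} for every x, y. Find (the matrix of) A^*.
A^* = A^T =
[[-2, -2, -1],
 [-1, -2, 2],
 [-3, -2, -3]]

For real matrices with standard dot products, the defining identity <Ax, y> = <x, A^* y> gives (Ax)^T y = x^T (A^*) y, i.e. x^T A^T y = x^T (A^*) y. Since this holds for all x, y, we must have A^* = A^T. Therefore
A^* =
[[-2, -2, -1],
 [-1, -2, 2],
 [-3, -2, -3]].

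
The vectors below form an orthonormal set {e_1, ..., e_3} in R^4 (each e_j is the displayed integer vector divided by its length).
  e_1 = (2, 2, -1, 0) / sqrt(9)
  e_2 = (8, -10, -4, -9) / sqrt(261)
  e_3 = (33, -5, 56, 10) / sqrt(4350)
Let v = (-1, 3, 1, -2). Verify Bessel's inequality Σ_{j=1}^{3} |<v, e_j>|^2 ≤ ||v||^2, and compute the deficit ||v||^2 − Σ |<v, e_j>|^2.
Σ |<v, e_j>|^2 = 81/25; ||v||^2 = 15; deficit = 294/25

Write each e_j = u_j / sqrt(<u_j, u_j>) where u_j is the displayed integer vector. Then <v, e_j> = <v, u_j> / sqrt(<u_j, u_j>), so |<v, e_j>|^2 = <v, u_j>^2 / <u_j, u_j>.
Coefficients: <v, e_1> = 3/sqrt(9), <v, e_2> = -24/sqrt(261), <v, e_3> = -12/sqrt(4350).
Square and sum: Σ |<v, e_j>|^2 = 81/25.
Compute ||v||^2 = v·v = 15.
Deficit = 15 − 81/25 = 294/25 ≥ 0, confirming Bessel's inequality. (The deficit equals ||v − Σ <v,e_j> e_j||^2, the squared distance from v to span{e_j}.)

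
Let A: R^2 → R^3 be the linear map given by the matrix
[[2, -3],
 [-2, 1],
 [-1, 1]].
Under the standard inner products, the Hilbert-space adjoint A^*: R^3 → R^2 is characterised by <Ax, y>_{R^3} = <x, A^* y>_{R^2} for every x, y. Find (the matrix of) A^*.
A^* = A^T =
[[2, -2, -1],
 [-3, 1, 1]]

For real matrices with standard dot products, the defining identity <Ax, y> = <x, A^* y> gives (Ax)^T y = x^T (A^*) y, i.e. x^T A^T y = x^T (A^*) y. Since this holds for all x, y, we must have A^* = A^T. Therefore
A^* =
[[2, -2, -1],
 [-3, 1, 1]].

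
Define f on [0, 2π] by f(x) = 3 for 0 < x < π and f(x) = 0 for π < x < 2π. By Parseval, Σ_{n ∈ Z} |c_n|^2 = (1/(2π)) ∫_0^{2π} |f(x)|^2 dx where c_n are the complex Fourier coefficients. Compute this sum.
Σ |c_n|^2 = 9/2

Parseval equates the L^2 energy of f (normalised by 1/(2π)) with the ℓ^2 sum of its Fourier coefficients: (1/(2π)) ∫_0^{2π} |f|^2 = Σ |c_n|^2.
Compute the left side: (1/(2π)) [∫_0^π 3^2 dx + ∫_π^{2π} 0^2 dx] = (1/(2π)) · (9π + 0π) = (9 + 0)/2 = 9/2.
So Σ_{n ∈ Z} |c_n|^2 = 9/2.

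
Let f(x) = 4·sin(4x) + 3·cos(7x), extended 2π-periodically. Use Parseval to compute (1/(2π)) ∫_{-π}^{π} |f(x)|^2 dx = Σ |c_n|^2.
Σ |c_n|^2 = 25/2

Expand |f|^2 and use orthogonality of {sin(nx), cos(mx)} on [-π, π]:
  ∫_{-π}^{π} sin(nx)^2 dx = π, ∫ cos(mx)^2 dx = π, and cross terms integrate to 0.
So ∫_{-π}^{π} f(x)^2 dx = 4^2 · π + 3^2 · π = (16 + 9)π.
Divide by 2π: (16 + 9)/2 = 25/2.
By Parseval, this equals Σ |c_n|^2.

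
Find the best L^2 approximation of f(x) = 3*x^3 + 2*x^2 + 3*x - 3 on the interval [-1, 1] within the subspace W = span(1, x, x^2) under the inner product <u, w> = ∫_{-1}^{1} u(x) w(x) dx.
g(x) = 2*x^2 + 24*x/5 - 3

The best approximation g ∈ W is the orthogonal projection of f onto W. Writing g = a_0 + a_1 x + a_2 x^2, the coefficients solve the normal equations G · a = b where
  G_{ij} = <φ_i, φ_j> and b_i = <f, φ_i>, with φ_0 = 1, φ_1 = x, φ_2 = x^2.
G =
  [2, 0, 2/3]
  [0, 2/3, 0]
  [2/3, 0, 2/5],
b = (-14/3, 16/5, -6/5).
Solving gives a_0 = -3, a_1 = 24/5, a_2 = 2, so
  g(x) = 2*x^2 + 24*x/5 - 3.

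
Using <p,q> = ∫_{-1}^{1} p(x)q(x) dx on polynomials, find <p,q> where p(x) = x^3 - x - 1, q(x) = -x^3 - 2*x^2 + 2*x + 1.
<p,q> = -38/35

Expand the product: p(x)·q(x) = -x^6 - 2*x^5 + 3*x^4 + 4*x^3 - 3*x - 1.
∫_{-1}^{1} of each monomial x^k gives [2/(k+1) if k even, 0 if k odd]. Integrating term-by-term (or equivalently evaluating the antiderivative F(x) = -x^7/7 - x^6/3 + 3*x^5/5 + x^4 - 3*x^2/2 - x at the endpoints):
  F(1) − F(−1) = -289/210 − (-61/210) = -38/35.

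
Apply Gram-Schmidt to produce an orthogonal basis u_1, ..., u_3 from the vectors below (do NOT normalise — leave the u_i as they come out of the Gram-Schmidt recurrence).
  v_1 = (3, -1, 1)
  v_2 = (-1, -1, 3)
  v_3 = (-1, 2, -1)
Orthogonal basis:
  u_1 = (3, -1, 1)
  u_2 = (-14/11, -10/11, 32/11)
  u_3 = (7/30, 7/6, 7/15)

Apply the Gram-Schmidt recurrence
  u_1 = v_1
  u_i = v_i − Σ_{j<i} ((v_i · u_j) / (u_j · u_j)) · u_j.

Step by step this gives:
  u_1 = (3, -1, 1)
  u_2 = (-14/11, -10/11, 32/11)
  u_3 = (7/30, 7/6, 7/15)

Orthogonality check:
  u_2 · u_1 = 0 (should be 0)
  u_3 · u_1 = 0 (should be 0)
  u_3 · u_2 = 0 (should be 0)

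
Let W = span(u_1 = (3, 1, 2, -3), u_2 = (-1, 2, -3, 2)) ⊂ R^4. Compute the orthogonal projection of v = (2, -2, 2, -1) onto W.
proj_W(v) = (227/245, -342/245, 569/245, -58/35)

Set up U = [u_1 | ... | u_2] ∈ R^(4×2). The projector onto W = col(U) is P = U (U^T U)^(-1) U^T.
Compute U^T U =
  [23, -13]
  [-13, 18],
and U^T v = (11, -14).
Solve U^T U · c = U^T v for the coefficients: c = (16/245, -179/245). The projection is proj_W(v) = U c.
Check: (v - proj_W(v)) · u_1 = 0  (should be 0).
Check: (v - proj_W(v)) · u_2 = 0  (should be 0).
Result: proj_W(v) = (227/245, -342/245, 569/245, -58/35).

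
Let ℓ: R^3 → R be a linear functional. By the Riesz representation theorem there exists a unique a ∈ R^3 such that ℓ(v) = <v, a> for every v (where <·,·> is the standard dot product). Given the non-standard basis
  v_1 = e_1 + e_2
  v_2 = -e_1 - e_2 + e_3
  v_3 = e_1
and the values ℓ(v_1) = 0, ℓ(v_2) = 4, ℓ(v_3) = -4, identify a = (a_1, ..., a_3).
a = (-4, 4, 4)

Write a = (a_1, ..., a_3) in the standard basis. For each basis vector v_i, ℓ(v_i) = <v_i, a> is a linear equation in the a_j's. Collect the n equations into a matrix system V a = ℓ, where row i of V is v_i (expressed in the standard basis). Since V is invertible (lower-triangular with 1s on the diagonal, up to permutation), solve by back-substitution:
  V =
[[1, 1, 0],
 [-1, -1, 1],
 [1, 0, 0]]
  V a = (0, 4, -4)
Solving gives a = (-4, 4, 4).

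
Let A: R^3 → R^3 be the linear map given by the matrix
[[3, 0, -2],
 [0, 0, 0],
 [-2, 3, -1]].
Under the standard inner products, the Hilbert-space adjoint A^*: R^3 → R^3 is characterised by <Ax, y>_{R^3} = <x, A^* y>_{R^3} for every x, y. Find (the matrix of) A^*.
A^* = A^T =
[[3, 0, -2],
 [0, 0, 3],
 [-2, 0, -1]]

For real matrices with standard dot products, the defining identity <Ax, y> = <x, A^* y> gives (Ax)^T y = x^T (A^*) y, i.e. x^T A^T y = x^T (A^*) y. Since this holds for all x, y, we must have A^* = A^T. Therefore
A^* =
[[3, 0, -2],
 [0, 0, 3],
 [-2, 0, -1]].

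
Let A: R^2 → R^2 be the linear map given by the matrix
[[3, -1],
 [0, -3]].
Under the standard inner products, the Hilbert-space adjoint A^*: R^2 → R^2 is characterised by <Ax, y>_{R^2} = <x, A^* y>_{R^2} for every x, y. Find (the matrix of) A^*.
A^* = A^T =
[[3, 0],
 [-1, -3]]

For real matrices with standard dot products, the defining identity <Ax, y> = <x, A^* y> gives (Ax)^T y = x^T (A^*) y, i.e. x^T A^T y = x^T (A^*) y. Since this holds for all x, y, we must have A^* = A^T. Therefore
A^* =
[[3, 0],
 [-1, -3]].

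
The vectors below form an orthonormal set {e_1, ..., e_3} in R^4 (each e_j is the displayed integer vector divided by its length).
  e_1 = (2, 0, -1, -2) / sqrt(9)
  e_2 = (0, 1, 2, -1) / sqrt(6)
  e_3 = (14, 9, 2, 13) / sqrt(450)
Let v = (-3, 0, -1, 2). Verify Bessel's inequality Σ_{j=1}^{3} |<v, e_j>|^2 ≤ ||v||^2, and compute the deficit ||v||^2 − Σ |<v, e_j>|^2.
Σ |<v, e_j>|^2 = 929/75; ||v||^2 = 14; deficit = 121/75

Write each e_j = u_j / sqrt(<u_j, u_j>) where u_j is the displayed integer vector. Then <v, e_j> = <v, u_j> / sqrt(<u_j, u_j>), so |<v, e_j>|^2 = <v, u_j>^2 / <u_j, u_j>.
Coefficients: <v, e_1> = -9/sqrt(9), <v, e_2> = -4/sqrt(6), <v, e_3> = -18/sqrt(450).
Square and sum: Σ |<v, e_j>|^2 = 929/75.
Compute ||v||^2 = v·v = 14.
Deficit = 14 − 929/75 = 121/75 ≥ 0, confirming Bessel's inequality. (The deficit equals ||v − Σ <v,e_j> e_j||^2, the squared distance from v to span{e_j}.)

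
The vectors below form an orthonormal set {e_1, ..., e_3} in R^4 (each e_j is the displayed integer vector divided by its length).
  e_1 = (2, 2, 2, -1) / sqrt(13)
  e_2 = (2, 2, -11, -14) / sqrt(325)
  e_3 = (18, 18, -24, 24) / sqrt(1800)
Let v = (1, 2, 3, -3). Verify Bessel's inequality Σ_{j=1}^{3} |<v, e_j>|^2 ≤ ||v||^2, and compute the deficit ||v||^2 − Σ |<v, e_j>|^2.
Σ |<v, e_j>|^2 = 45/2; ||v||^2 = 23; deficit = 1/2

Write each e_j = u_j / sqrt(<u_j, u_j>) where u_j is the displayed integer vector. Then <v, e_j> = <v, u_j> / sqrt(<u_j, u_j>), so |<v, e_j>|^2 = <v, u_j>^2 / <u_j, u_j>.
Coefficients: <v, e_1> = 15/sqrt(13), <v, e_2> = 15/sqrt(325), <v, e_3> = -90/sqrt(1800).
Square and sum: Σ |<v, e_j>|^2 = 45/2.
Compute ||v||^2 = v·v = 23.
Deficit = 23 − 45/2 = 1/2 ≥ 0, confirming Bessel's inequality. (The deficit equals ||v − Σ <v,e_j> e_j||^2, the squared distance from v to span{e_j}.)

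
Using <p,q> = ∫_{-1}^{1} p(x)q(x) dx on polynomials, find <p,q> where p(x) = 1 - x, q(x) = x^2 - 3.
<p,q> = -16/3

Expand the product: p(x)·q(x) = -x^3 + x^2 + 3*x - 3.
∫_{-1}^{1} of each monomial x^k gives [2/(k+1) if k even, 0 if k odd]. Integrating term-by-term (or equivalently evaluating the antiderivative F(x) = -x^4/4 + x^3/3 + 3*x^2/2 - 3*x at the endpoints):
  F(1) − F(−1) = -17/12 − (47/12) = -16/3.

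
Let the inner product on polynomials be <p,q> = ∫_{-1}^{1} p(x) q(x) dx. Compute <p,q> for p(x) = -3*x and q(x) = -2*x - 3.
<p,q> = 4

Expand the product: p(x)·q(x) = 6*x^2 + 9*x.
∫_{-1}^{1} of each monomial x^k gives [2/(k+1) if k even, 0 if k odd]. Integrating term-by-term (or equivalently evaluating the antiderivative F(x) = 2*x^3 + 9*x^2/2 at the endpoints):
  F(1) − F(−1) = 13/2 − (5/2) = 4.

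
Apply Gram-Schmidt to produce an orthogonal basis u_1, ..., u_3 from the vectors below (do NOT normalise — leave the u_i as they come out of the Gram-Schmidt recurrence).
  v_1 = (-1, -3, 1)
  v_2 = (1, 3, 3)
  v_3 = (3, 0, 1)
Orthogonal basis:
  u_1 = (-1, -3, 1)
  u_2 = (4/11, 12/11, 40/11)
  u_3 = (27/10, -9/10, 0)

Apply the Gram-Schmidt recurrence
  u_1 = v_1
  u_i = v_i − Σ_{j<i} ((v_i · u_j) / (u_j · u_j)) · u_j.

Step by step this gives:
  u_1 = (-1, -3, 1)
  u_2 = (4/11, 12/11, 40/11)
  u_3 = (27/10, -9/10, 0)

Orthogonality check:
  u_2 · u_1 = 0 (should be 0)
  u_3 · u_1 = 0 (should be 0)
  u_3 · u_2 = 0 (should be 0)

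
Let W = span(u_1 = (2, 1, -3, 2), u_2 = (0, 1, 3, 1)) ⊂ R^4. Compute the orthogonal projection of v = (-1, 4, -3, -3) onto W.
proj_W(v) = (7/81, -107/162, -121/54, -50/81)

Set up U = [u_1 | ... | u_2] ∈ R^(4×2). The projector onto W = col(U) is P = U (U^T U)^(-1) U^T.
Compute U^T U =
  [18, -6]
  [-6, 11],
and U^T v = (5, -8).
Solve U^T U · c = U^T v for the coefficients: c = (7/162, -19/27). The projection is proj_W(v) = U c.
Check: (v - proj_W(v)) · u_1 = 0  (should be 0).
Check: (v - proj_W(v)) · u_2 = 0  (should be 0).
Result: proj_W(v) = (7/81, -107/162, -121/54, -50/81).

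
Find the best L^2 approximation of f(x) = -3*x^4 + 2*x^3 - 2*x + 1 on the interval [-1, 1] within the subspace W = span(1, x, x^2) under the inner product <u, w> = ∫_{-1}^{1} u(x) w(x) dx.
g(x) = -18*x^2/7 - 4*x/5 + 44/35

The best approximation g ∈ W is the orthogonal projection of f onto W. Writing g = a_0 + a_1 x + a_2 x^2, the coefficients solve the normal equations G · a = b where
  G_{ij} = <φ_i, φ_j> and b_i = <f, φ_i>, with φ_0 = 1, φ_1 = x, φ_2 = x^2.
G =
  [2, 0, 2/3]
  [0, 2/3, 0]
  [2/3, 0, 2/5],
b = (4/5, -8/15, -4/21).
Solving gives a_0 = 44/35, a_1 = -4/5, a_2 = -18/7, so
  g(x) = -18*x^2/7 - 4*x/5 + 44/35.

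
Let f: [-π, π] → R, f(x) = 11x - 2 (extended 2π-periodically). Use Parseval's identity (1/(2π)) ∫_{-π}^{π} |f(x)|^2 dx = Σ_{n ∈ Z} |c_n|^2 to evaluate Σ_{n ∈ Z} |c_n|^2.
Σ |c_n|^2 = 121π^2/3 + 4

Expand and integrate term by term over [-π, π]:
  ∫ (11x)^2 dx = 121·(2π^3/3); ∫ 2·11·(-2)·x dx = 0 (odd integrand); ∫ (-2)^2 dx = 4·2π.
So (1/(2π)) ∫_{-π}^{π} (11x - 2)^2 dx = 121π^2/3 + 4 = 121π^2/3 + 4.
Parseval ⇒ Σ |c_n|^2 = 121π^2/3 + 4.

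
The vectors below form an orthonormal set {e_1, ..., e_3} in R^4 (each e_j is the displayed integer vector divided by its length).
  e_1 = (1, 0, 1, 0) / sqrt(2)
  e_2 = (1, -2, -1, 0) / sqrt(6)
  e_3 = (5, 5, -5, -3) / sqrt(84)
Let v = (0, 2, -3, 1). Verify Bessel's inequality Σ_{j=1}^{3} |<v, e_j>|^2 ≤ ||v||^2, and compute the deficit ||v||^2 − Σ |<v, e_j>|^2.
Σ |<v, e_j>|^2 = 73/7; ||v||^2 = 14; deficit = 25/7

Write each e_j = u_j / sqrt(<u_j, u_j>) where u_j is the displayed integer vector. Then <v, e_j> = <v, u_j> / sqrt(<u_j, u_j>), so |<v, e_j>|^2 = <v, u_j>^2 / <u_j, u_j>.
Coefficients: <v, e_1> = -3/sqrt(2), <v, e_2> = -1/sqrt(6), <v, e_3> = 22/sqrt(84).
Square and sum: Σ |<v, e_j>|^2 = 73/7.
Compute ||v||^2 = v·v = 14.
Deficit = 14 − 73/7 = 25/7 ≥ 0, confirming Bessel's inequality. (The deficit equals ||v − Σ <v,e_j> e_j||^2, the squared distance from v to span{e_j}.)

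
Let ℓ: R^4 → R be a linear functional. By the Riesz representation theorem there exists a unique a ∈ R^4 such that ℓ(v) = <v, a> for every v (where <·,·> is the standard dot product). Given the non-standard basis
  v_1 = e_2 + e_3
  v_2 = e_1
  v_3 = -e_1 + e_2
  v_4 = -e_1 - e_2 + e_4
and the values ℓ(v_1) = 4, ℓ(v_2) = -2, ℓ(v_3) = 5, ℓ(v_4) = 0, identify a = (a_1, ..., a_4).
a = (-2, 3, 1, 1)

Write a = (a_1, ..., a_4) in the standard basis. For each basis vector v_i, ℓ(v_i) = <v_i, a> is a linear equation in the a_j's. Collect the n equations into a matrix system V a = ℓ, where row i of V is v_i (expressed in the standard basis). Since V is invertible (lower-triangular with 1s on the diagonal, up to permutation), solve by back-substitution:
  V =
[[0, 1, 1, 0],
 [1, 0, 0, 0],
 [-1, 1, 0, 0],
 [-1, -1, 0, 1]]
  V a = (4, -2, 5, 0)
Solving gives a = (-2, 3, 1, 1).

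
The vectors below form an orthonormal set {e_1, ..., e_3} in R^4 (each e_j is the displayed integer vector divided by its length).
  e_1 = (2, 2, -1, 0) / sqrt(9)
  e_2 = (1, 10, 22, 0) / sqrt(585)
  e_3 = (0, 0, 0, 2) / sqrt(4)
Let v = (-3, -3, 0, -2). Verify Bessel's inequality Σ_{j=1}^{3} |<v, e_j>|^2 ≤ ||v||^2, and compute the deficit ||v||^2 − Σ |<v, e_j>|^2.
Σ |<v, e_j>|^2 = 1421/65; ||v||^2 = 22; deficit = 9/65

Write each e_j = u_j / sqrt(<u_j, u_j>) where u_j is the displayed integer vector. Then <v, e_j> = <v, u_j> / sqrt(<u_j, u_j>), so |<v, e_j>|^2 = <v, u_j>^2 / <u_j, u_j>.
Coefficients: <v, e_1> = -12/sqrt(9), <v, e_2> = -33/sqrt(585), <v, e_3> = -4/sqrt(4).
Square and sum: Σ |<v, e_j>|^2 = 1421/65.
Compute ||v||^2 = v·v = 22.
Deficit = 22 − 1421/65 = 9/65 ≥ 0, confirming Bessel's inequality. (The deficit equals ||v − Σ <v,e_j> e_j||^2, the squared distance from v to span{e_j}.)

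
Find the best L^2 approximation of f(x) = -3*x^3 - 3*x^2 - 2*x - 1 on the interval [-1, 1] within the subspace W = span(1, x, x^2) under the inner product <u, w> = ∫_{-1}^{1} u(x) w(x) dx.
g(x) = -3*x^2 - 19*x/5 - 1

The best approximation g ∈ W is the orthogonal projection of f onto W. Writing g = a_0 + a_1 x + a_2 x^2, the coefficients solve the normal equations G · a = b where
  G_{ij} = <φ_i, φ_j> and b_i = <f, φ_i>, with φ_0 = 1, φ_1 = x, φ_2 = x^2.
G =
  [2, 0, 2/3]
  [0, 2/3, 0]
  [2/3, 0, 2/5],
b = (-4, -38/15, -28/15).
Solving gives a_0 = -1, a_1 = -19/5, a_2 = -3, so
  g(x) = -3*x^2 - 19*x/5 - 1.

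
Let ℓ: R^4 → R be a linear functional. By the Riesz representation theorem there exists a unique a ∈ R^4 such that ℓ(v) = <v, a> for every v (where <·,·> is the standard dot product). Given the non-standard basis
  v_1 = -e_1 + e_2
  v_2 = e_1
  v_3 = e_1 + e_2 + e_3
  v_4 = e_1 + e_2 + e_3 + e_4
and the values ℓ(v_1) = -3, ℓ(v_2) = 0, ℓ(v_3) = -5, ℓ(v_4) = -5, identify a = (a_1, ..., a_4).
a = (0, -3, -2, 0)

Write a = (a_1, ..., a_4) in the standard basis. For each basis vector v_i, ℓ(v_i) = <v_i, a> is a linear equation in the a_j's. Collect the n equations into a matrix system V a = ℓ, where row i of V is v_i (expressed in the standard basis). Since V is invertible (lower-triangular with 1s on the diagonal, up to permutation), solve by back-substitution:
  V =
[[-1, 1, 0, 0],
 [1, 0, 0, 0],
 [1, 1, 1, 0],
 [1, 1, 1, 1]]
  V a = (-3, 0, -5, -5)
Solving gives a = (0, -3, -2, 0).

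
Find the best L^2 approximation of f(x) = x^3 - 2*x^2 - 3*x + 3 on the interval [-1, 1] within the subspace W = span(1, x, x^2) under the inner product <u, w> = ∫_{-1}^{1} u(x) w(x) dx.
g(x) = -2*x^2 - 12*x/5 + 3

The best approximation g ∈ W is the orthogonal projection of f onto W. Writing g = a_0 + a_1 x + a_2 x^2, the coefficients solve the normal equations G · a = b where
  G_{ij} = <φ_i, φ_j> and b_i = <f, φ_i>, with φ_0 = 1, φ_1 = x, φ_2 = x^2.
G =
  [2, 0, 2/3]
  [0, 2/3, 0]
  [2/3, 0, 2/5],
b = (14/3, -8/5, 6/5).
Solving gives a_0 = 3, a_1 = -12/5, a_2 = -2, so
  g(x) = -2*x^2 - 12*x/5 + 3.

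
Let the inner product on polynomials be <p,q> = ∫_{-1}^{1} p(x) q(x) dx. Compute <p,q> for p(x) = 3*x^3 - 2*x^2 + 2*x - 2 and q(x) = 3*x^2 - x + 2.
<p,q> = -98/5

Expand the product: p(x)·q(x) = 9*x^5 - 9*x^4 + 14*x^3 - 12*x^2 + 6*x - 4.
∫_{-1}^{1} of each monomial x^k gives [2/(k+1) if k even, 0 if k odd]. Integrating term-by-term (or equivalently evaluating the antiderivative F(x) = 3*x^6/2 - 9*x^5/5 + 7*x^4/2 - 4*x^3 + 3*x^2 - 4*x at the endpoints):
  F(1) − F(−1) = -9/5 − (89/5) = -98/5.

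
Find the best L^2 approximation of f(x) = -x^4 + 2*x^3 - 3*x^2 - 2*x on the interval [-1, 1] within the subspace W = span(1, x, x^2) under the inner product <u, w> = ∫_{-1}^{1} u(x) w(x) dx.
g(x) = -27*x^2/7 - 4*x/5 + 3/35

The best approximation g ∈ W is the orthogonal projection of f onto W. Writing g = a_0 + a_1 x + a_2 x^2, the coefficients solve the normal equations G · a = b where
  G_{ij} = <φ_i, φ_j> and b_i = <f, φ_i>, with φ_0 = 1, φ_1 = x, φ_2 = x^2.
G =
  [2, 0, 2/3]
  [0, 2/3, 0]
  [2/3, 0, 2/5],
b = (-12/5, -8/15, -52/35).
Solving gives a_0 = 3/35, a_1 = -4/5, a_2 = -27/7, so
  g(x) = -27*x^2/7 - 4*x/5 + 3/35.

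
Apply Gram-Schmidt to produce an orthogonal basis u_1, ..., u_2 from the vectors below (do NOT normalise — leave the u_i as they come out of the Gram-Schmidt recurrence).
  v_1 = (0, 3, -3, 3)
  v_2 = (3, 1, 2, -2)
Orthogonal basis:
  u_1 = (0, 3, -3, 3)
  u_2 = (3, 2, 1, -1)

Apply the Gram-Schmidt recurrence
  u_1 = v_1
  u_i = v_i − Σ_{j<i} ((v_i · u_j) / (u_j · u_j)) · u_j.

Step by step this gives:
  u_1 = (0, 3, -3, 3)
  u_2 = (3, 2, 1, -1)

Orthogonality check:
  u_2 · u_1 = 0 (should be 0)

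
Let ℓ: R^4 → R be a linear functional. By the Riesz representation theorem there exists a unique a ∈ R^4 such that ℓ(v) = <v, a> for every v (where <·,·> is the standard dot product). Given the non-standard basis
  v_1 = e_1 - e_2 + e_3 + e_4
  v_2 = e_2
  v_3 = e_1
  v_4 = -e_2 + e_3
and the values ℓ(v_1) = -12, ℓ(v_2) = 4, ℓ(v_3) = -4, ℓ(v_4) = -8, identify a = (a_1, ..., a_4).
a = (-4, 4, -4, 0)

Write a = (a_1, ..., a_4) in the standard basis. For each basis vector v_i, ℓ(v_i) = <v_i, a> is a linear equation in the a_j's. Collect the n equations into a matrix system V a = ℓ, where row i of V is v_i (expressed in the standard basis). Since V is invertible (lower-triangular with 1s on the diagonal, up to permutation), solve by back-substitution:
  V =
[[1, -1, 1, 1],
 [0, 1, 0, 0],
 [1, 0, 0, 0],
 [0, -1, 1, 0]]
  V a = (-12, 4, -4, -8)
Solving gives a = (-4, 4, -4, 0).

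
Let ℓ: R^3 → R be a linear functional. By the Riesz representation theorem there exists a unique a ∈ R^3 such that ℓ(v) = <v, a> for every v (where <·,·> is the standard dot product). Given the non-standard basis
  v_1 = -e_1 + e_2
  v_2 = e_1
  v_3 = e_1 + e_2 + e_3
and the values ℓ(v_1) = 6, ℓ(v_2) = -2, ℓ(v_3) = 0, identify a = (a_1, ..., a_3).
a = (-2, 4, -2)

Write a = (a_1, ..., a_3) in the standard basis. For each basis vector v_i, ℓ(v_i) = <v_i, a> is a linear equation in the a_j's. Collect the n equations into a matrix system V a = ℓ, where row i of V is v_i (expressed in the standard basis). Since V is invertible (lower-triangular with 1s on the diagonal, up to permutation), solve by back-substitution:
  V =
[[-1, 1, 0],
 [1, 0, 0],
 [1, 1, 1]]
  V a = (6, -2, 0)
Solving gives a = (-2, 4, -2).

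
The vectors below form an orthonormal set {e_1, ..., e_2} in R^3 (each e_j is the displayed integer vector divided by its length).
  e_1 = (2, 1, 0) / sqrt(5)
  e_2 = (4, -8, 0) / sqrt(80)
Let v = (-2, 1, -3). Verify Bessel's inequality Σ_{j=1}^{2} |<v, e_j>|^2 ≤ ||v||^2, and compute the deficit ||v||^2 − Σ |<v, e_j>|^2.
Σ |<v, e_j>|^2 = 5; ||v||^2 = 14; deficit = 9

Write each e_j = u_j / sqrt(<u_j, u_j>) where u_j is the displayed integer vector. Then <v, e_j> = <v, u_j> / sqrt(<u_j, u_j>), so |<v, e_j>|^2 = <v, u_j>^2 / <u_j, u_j>.
Coefficients: <v, e_1> = -3/sqrt(5), <v, e_2> = -16/sqrt(80).
Square and sum: Σ |<v, e_j>|^2 = 5.
Compute ||v||^2 = v·v = 14.
Deficit = 14 − 5 = 9 ≥ 0, confirming Bessel's inequality. (The deficit equals ||v − Σ <v,e_j> e_j||^2, the squared distance from v to span{e_j}.)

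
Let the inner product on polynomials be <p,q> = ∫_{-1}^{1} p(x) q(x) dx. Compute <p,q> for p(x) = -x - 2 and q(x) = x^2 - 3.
<p,q> = 32/3

Expand the product: p(x)·q(x) = -x^3 - 2*x^2 + 3*x + 6.
∫_{-1}^{1} of each monomial x^k gives [2/(k+1) if k even, 0 if k odd]. Integrating term-by-term (or equivalently evaluating the antiderivative F(x) = -x^4/4 - 2*x^3/3 + 3*x^2/2 + 6*x at the endpoints):
  F(1) − F(−1) = 79/12 − (-49/12) = 32/3.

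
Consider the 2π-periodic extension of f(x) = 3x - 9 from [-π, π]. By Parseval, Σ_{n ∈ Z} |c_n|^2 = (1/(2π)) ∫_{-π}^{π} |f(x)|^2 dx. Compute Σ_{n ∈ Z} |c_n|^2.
Σ |c_n|^2 = 3π^2 + 81

Expand and integrate term by term over [-π, π]:
  ∫ (3x)^2 dx = 9·(2π^3/3); ∫ 2·3·(-9)·x dx = 0 (odd integrand); ∫ (-9)^2 dx = 81·2π.
So (1/(2π)) ∫_{-π}^{π} (3x - 9)^2 dx = 9π^2/3 + 81 = 3π^2 + 81.
Parseval ⇒ Σ |c_n|^2 = 3π^2 + 81.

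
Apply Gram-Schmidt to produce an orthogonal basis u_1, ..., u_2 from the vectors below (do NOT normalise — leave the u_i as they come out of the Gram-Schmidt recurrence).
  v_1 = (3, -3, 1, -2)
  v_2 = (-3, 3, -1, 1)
Orthogonal basis:
  u_1 = (3, -3, 1, -2)
  u_2 = (-6/23, 6/23, -2/23, -19/23)

Apply the Gram-Schmidt recurrence
  u_1 = v_1
  u_i = v_i − Σ_{j<i} ((v_i · u_j) / (u_j · u_j)) · u_j.

Step by step this gives:
  u_1 = (3, -3, 1, -2)
  u_2 = (-6/23, 6/23, -2/23, -19/23)

Orthogonality check:
  u_2 · u_1 = 0 (should be 0)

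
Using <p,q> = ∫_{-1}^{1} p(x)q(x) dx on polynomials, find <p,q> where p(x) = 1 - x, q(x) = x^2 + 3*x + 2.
<p,q> = 8/3

Expand the product: p(x)·q(x) = -x^3 - 2*x^2 + x + 2.
∫_{-1}^{1} of each monomial x^k gives [2/(k+1) if k even, 0 if k odd]. Integrating term-by-term (or equivalently evaluating the antiderivative F(x) = -x^4/4 - 2*x^3/3 + x^2/2 + 2*x at the endpoints):
  F(1) − F(−1) = 19/12 − (-13/12) = 8/3.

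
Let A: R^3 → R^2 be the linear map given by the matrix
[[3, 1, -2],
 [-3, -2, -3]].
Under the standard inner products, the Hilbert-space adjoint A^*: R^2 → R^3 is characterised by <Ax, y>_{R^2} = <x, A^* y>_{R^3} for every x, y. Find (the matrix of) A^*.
A^* = A^T =
[[3, -3],
 [1, -2],
 [-2, -3]]

For real matrices with standard dot products, the defining identity <Ax, y> = <x, A^* y> gives (Ax)^T y = x^T (A^*) y, i.e. x^T A^T y = x^T (A^*) y. Since this holds for all x, y, we must have A^* = A^T. Therefore
A^* =
[[3, -3],
 [1, -2],
 [-2, -3]].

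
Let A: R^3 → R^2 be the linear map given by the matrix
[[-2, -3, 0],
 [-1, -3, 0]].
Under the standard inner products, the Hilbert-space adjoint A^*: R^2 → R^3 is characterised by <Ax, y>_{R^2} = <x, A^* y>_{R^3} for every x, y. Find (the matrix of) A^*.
A^* = A^T =
[[-2, -1],
 [-3, -3],
 [0, 0]]

For real matrices with standard dot products, the defining identity <Ax, y> = <x, A^* y> gives (Ax)^T y = x^T (A^*) y, i.e. x^T A^T y = x^T (A^*) y. Since this holds for all x, y, we must have A^* = A^T. Therefore
A^* =
[[-2, -1],
 [-3, -3],
 [0, 0]].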